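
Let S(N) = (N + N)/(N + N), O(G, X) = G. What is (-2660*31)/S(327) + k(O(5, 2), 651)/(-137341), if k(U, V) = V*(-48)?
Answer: -11325107612/137341 ≈ -82460.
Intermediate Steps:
k(U, V) = -48*V
S(N) = 1 (S(N) = (2*N)/((2*N)) = (2*N)*(1/(2*N)) = 1)
(-2660*31)/S(327) + k(O(5, 2), 651)/(-137341) = -2660*31/1 - 48*651/(-137341) = -82460*1 - 31248*(-1/137341) = -82460 + 31248/137341 = -11325107612/137341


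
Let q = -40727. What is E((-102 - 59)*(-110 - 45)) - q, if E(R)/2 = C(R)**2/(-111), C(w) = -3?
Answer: 1506893/37 ≈ 40727.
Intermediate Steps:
E(R) = -6/37 (E(R) = 2*((-3)**2/(-111)) = 2*(9*(-1/111)) = 2*(-3/37) = -6/37)
E((-102 - 59)*(-110 - 45)) - q = -6/37 - 1*(-40727) = -6/37 + 40727 = 1506893/37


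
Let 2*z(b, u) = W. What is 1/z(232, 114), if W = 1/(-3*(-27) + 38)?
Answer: 238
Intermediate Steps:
W = 1/119 (W = 1/(81 + 38) = 1/119 ≈ 0.0084034)
z(b, u) = 1/238 (z(b, u) = (½)*(1/119) = 1/238)
1/z(232, 114) = 1/(1/238) = 238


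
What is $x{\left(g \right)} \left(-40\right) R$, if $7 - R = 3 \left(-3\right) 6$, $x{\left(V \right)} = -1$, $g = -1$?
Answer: $2440$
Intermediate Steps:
$R = 61$ ($R = 7 - 3 \left(-3\right) 6 = 7 - \left(-9\right) 6 = 7 - -54 = 7 + 54 = 61$)
$x{\left(g \right)} \left(-40\right) R = \left(-1\right) \left(-40\right) 61 = 40 \cdot 61 = 2440$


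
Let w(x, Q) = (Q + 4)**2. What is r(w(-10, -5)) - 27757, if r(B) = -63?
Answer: -27820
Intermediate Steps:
w(x, Q) = (4 + Q)**2
r(w(-10, -5)) - 27757 = -63 - 27757 = -27820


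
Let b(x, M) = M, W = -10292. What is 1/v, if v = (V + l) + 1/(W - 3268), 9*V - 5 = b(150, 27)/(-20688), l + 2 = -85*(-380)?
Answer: 35066160/1132586309209 ≈ 3.0961e-5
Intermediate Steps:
l = 32298 (l = -2 - 85*(-380) = -2 + 32300 = 32298)
V = 34471/62064 (V = 5/9 + (27/(-20688))/9 = 5/9 + (27*(-1/20688))/9 = 5/9 + (⅑)*(-9/6896) = 5/9 - 1/6896 = 34471/62064 ≈ 0.55541)
v = 1132586309209/35066160 (v = (34471/62064 + 32298) + 1/(-10292 - 3268) = 2004577543/62064 + 1/(-13560) = 2004577543/62064 - 1/13560 = 1132586309209/35066160 ≈ 32299.)
1/v = 1/(1132586309209/35066160) = 35066160/1132586309209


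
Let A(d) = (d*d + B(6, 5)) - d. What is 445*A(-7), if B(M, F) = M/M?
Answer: 25365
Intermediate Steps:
B(M, F) = 1
A(d) = 1 + d² - d (A(d) = (d*d + 1) - d = (d² + 1) - d = (1 + d²) - d = 1 + d² - d)
445*A(-7) = 445*(1 + (-7)² - 1*(-7)) = 445*(1 + 49 + 7) = 445*57 = 25365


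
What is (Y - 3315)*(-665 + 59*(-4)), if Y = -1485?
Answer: 4324800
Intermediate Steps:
(Y - 3315)*(-665 + 59*(-4)) = (-1485 - 3315)*(-665 + 59*(-4)) = -4800*(-665 - 236) = -4800*(-901) = 4324800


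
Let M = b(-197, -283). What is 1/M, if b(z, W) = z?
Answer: -1/197 ≈ -0.0050761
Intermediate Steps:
M = -197
1/M = 1/(-197) = -1/197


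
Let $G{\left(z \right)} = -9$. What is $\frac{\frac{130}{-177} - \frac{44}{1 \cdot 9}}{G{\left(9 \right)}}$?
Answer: $\frac{2986}{4779} \approx 0.62482$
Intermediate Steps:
$\frac{\frac{130}{-177} - \frac{44}{1 \cdot 9}}{G{\left(9 \right)}} = \frac{\frac{130}{-177} - \frac{44}{1 \cdot 9}}{-9} = \left(130 \left(- \frac{1}{177}\right) - \frac{44}{9}\right) \left(- \frac{1}{9}\right) = \left(- \frac{130}{177} - \frac{44}{9}\right) \left(- \frac{1}{9}\right) = \left(- \frac{2986}{531}\right) \left(- \frac{1}{9}\right) = \frac{2986}{4779}$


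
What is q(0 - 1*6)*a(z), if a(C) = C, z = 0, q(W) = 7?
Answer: 0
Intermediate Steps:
q(0 - 1*6)*a(z) = 7*0 = 0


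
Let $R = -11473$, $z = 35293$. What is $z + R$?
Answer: $23820$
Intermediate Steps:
$z + R = 35293 - 11473 = 23820$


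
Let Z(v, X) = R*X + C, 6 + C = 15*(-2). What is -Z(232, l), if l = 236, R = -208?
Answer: 49124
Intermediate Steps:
C = -36 (C = -6 + 15*(-2) = -6 - 30 = -36)
Z(v, X) = -36 - 208*X (Z(v, X) = -208*X - 36 = -36 - 208*X)
-Z(232, l) = -(-36 - 208*236) = -(-36 - 49088) = -1*(-49124) = 49124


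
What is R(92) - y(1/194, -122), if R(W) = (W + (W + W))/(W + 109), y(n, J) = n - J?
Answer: -1567975/12998 ≈ -120.63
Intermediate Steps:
R(W) = 3*W/(109 + W) (R(W) = (W + 2*W)/(109 + W) = (3*W)/(109 + W) = 3*W/(109 + W))
R(92) - y(1/194, -122) = 3*92/(109 + 92) - (1/194 - 1*(-122)) = 3*92/201 - (1/194 + 122) = 3*92*(1/201) - 1*23669/194 = 92/67 - 23669/194 = -1567975/12998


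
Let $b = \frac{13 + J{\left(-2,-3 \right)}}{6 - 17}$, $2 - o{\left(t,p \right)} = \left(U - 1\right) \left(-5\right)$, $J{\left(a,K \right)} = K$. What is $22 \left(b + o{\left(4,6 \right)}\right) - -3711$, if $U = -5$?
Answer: $3075$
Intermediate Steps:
$o{\left(t,p \right)} = -28$ ($o{\left(t,p \right)} = 2 - \left(-5 - 1\right) \left(-5\right) = 2 - \left(-6\right) \left(-5\right) = 2 - 30 = -28$)
$b = - \frac{10}{11}$ ($b = \frac{13 - 3}{6 - 17} = \frac{10}{-11} = 10 \left(- \frac{1}{11}\right) = - \frac{10}{11} \approx -0.90909$)
$22 \left(b + o{\left(4,6 \right)}\right) - -3711 = 22 \left(- \frac{10}{11} - 28\right) - -3711 = 22 \left(- \frac{318}{11}\right) + 3711 = -636 + 3711 = 3075$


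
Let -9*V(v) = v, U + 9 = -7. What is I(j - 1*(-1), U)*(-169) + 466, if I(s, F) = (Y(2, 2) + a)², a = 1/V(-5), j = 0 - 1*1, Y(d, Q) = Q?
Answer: -49359/25 ≈ -1974.4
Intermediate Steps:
U = -16 (U = -9 - 7 = -16)
j = -1 (j = 0 - 1 = -1)
V(v) = -v/9
a = 9/5 (a = 1/(-⅑*(-5)) = 1/(5/9) = 9/5 ≈ 1.8000)
I(s, F) = 361/25 (I(s, F) = (2 + 9/5)² = (19/5)² = 361/25)
I(j - 1*(-1), U)*(-169) + 466 = (361/25)*(-169) + 466 = -61009/25 + 466 = -49359/25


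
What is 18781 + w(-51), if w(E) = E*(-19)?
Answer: 19750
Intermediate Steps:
w(E) = -19*E
18781 + w(-51) = 18781 - 19*(-51) = 18781 + 969 = 19750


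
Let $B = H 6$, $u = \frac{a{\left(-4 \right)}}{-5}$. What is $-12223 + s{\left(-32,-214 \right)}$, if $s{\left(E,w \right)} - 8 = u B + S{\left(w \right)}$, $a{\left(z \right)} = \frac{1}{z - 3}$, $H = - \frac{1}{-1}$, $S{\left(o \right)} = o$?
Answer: $- \frac{435009}{35} \approx -12429.0$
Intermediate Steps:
$H = 1$ ($H = \left(-1\right) \left(-1\right) = 1$)
$a{\left(z \right)} = \frac{1}{-3 + z}$
$u = \frac{1}{35}$ ($u = \frac{1}{\left(-3 - 4\right) \left(-5\right)} = \frac{1}{-7} \left(- \frac{1}{5}\right) = \left(- \frac{1}{7}\right) \left(- \frac{1}{5}\right) = \frac{1}{35} \approx 0.028571$)
$B = 6$ ($B = 1 \cdot 6 = 6$)
$s{\left(E,w \right)} = \frac{286}{35} + w$ ($s{\left(E,w \right)} = 8 + \left(\frac{1}{35} \cdot 6 + w\right) = 8 + \left(\frac{6}{35} + w\right) = \frac{286}{35} + w$)
$-12223 + s{\left(-32,-214 \right)} = -12223 + \left(\frac{286}{35} - 214\right) = -12223 - \frac{7204}{35} = - \frac{435009}{35}$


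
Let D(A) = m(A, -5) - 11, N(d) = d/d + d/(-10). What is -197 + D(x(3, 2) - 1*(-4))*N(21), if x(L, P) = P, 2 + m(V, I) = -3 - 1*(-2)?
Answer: -908/5 ≈ -181.60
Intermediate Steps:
m(V, I) = -3 (m(V, I) = -2 + (-3 - 1*(-2)) = -2 + (-3 + 2) = -2 - 1 = -3)
N(d) = 1 - d/10 (N(d) = 1 + d*(-⅒) = 1 - d/10)
D(A) = -14 (D(A) = -3 - 11 = -14)
-197 + D(x(3, 2) - 1*(-4))*N(21) = -197 - 14*(1 - ⅒*21) = -197 - 14*(1 - 21/10) = -197 - 14*(-11/10) = -197 + 77/5 = -908/5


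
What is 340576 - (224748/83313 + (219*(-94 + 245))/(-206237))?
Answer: 650201027312953/1909135909 ≈ 3.4057e+5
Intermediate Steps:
340576 - (224748/83313 + (219*(-94 + 245))/(-206237)) = 340576 - (224748*(1/83313) + (219*151)*(-1/206237)) = 340576 - (24972/9257 + 33069*(-1/206237)) = 340576 - (24972/9257 - 33069/206237) = 340576 - 1*4844030631/1909135909 = 340576 - 4844030631/1909135909 = 650201027312953/1909135909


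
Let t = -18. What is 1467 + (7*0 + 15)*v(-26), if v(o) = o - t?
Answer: 1347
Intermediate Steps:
v(o) = 18 + o (v(o) = o - 1*(-18) = o + 18 = 18 + o)
1467 + (7*0 + 15)*v(-26) = 1467 + (7*0 + 15)*(18 - 26) = 1467 + (0 + 15)*(-8) = 1467 + 15*(-8) = 1467 - 120 = 1347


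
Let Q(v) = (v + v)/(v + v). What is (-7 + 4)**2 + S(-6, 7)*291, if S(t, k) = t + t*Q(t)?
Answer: -3483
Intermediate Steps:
Q(v) = 1 (Q(v) = (2*v)/((2*v)) = (2*v)*(1/(2*v)) = 1)
S(t, k) = 2*t (S(t, k) = t + t*1 = t + t = 2*t)
(-7 + 4)**2 + S(-6, 7)*291 = (-7 + 4)**2 + (2*(-6))*291 = (-3)**2 - 12*291 = 9 - 3492 = -3483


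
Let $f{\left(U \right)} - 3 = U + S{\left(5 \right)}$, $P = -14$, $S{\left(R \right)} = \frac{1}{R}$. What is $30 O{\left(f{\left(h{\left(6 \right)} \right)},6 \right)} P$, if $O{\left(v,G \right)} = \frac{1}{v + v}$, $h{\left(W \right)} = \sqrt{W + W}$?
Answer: $\frac{4200}{11} - \frac{2625 \sqrt{3}}{11} \approx -31.512$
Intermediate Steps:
$h{\left(W \right)} = \sqrt{2} \sqrt{W}$ ($h{\left(W \right)} = \sqrt{2 W} = \sqrt{2} \sqrt{W}$)
$f{\left(U \right)} = \frac{16}{5} + U$ ($f{\left(U \right)} = 3 + \left(U + \frac{1}{5}\right) = 3 + \left(\frac{1}{5} + U\right) = \frac{16}{5} + U$)
$O{\left(v,G \right)} = \frac{1}{2 v}$
$30 O{\left(f{\left(h{\left(6 \right)} \right)},6 \right)} P = 30 \frac{1}{2 \left(\frac{16}{5} + \sqrt{2} \sqrt{6}\right)} \left(-14\right) = 30 \frac{1}{2 \left(\frac{16}{5} + 2 \sqrt{3}\right)} \left(-14\right) = \frac{15}{\frac{16}{5} + 2 \sqrt{3}} \left(-14\right) = - \frac{210}{\frac{16}{5} + 2 \sqrt{3}}$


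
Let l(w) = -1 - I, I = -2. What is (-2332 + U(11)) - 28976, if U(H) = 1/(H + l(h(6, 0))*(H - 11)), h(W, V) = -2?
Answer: -344387/11 ≈ -31308.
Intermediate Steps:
l(w) = 1 (l(w) = -1 - 1*(-2) = -1 + 2 = 1)
U(H) = 1/(-11 + 2*H) (U(H) = 1/(H + 1*(H - 11)) = 1/(H + 1*(-11 + H)) = 1/(H + (-11 + H)) = 1/(-11 + 2*H))
(-2332 + U(11)) - 28976 = (-2332 + 1/(-11 + 2*11)) - 28976 = (-2332 + 1/(-11 + 22)) - 28976 = (-2332 + 1/11) - 28976 = -25651/11 - 28976 = -344387/11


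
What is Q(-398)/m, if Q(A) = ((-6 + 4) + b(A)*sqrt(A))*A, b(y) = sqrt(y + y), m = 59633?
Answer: 796/59633 + 158404*sqrt(2)/59633 ≈ 3.7699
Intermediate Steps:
b(y) = sqrt(2)*sqrt(y) (b(y) = sqrt(2*y) = sqrt(2)*sqrt(y))
Q(A) = A*(-2 + A*sqrt(2)) (Q(A) = ((-6 + 4) + (sqrt(2)*sqrt(A))*sqrt(A))*A = (-2 + A*sqrt(2))*A = A*(-2 + A*sqrt(2)))
Q(-398)/m = -398*(-2 - 398*sqrt(2))/59633 = (796 + 158404*sqrt(2))*(1/59633) = 796/59633 + 158404*sqrt(2)/59633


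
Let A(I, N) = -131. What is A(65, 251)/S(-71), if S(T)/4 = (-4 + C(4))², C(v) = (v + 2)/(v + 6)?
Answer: -3275/1156 ≈ -2.8330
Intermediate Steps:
C(v) = (2 + v)/(6 + v)
S(T) = 1156/25 (S(T) = 4*(-4 + (2 + 4)/(6 + 4))² = 4*(-4 + 6/10)² = 4*(-4 + (⅒)*6)² = 4*(-4 + ⅗)² = 4*(-17/5)² = 4*(289/25) = 1156/25)
A(65, 251)/S(-71) = -131/1156/25 = -131*25/1156 = -3275/1156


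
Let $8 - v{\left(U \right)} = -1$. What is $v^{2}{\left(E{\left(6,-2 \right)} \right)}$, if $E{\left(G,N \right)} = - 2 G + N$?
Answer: $81$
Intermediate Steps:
$E{\left(G,N \right)} = N - 2 G$
$v{\left(U \right)} = 9$ ($v{\left(U \right)} = 8 - -1 = 8 + 1 = 9$)
$v^{2}{\left(E{\left(6,-2 \right)} \right)} = 9^{2} = 81$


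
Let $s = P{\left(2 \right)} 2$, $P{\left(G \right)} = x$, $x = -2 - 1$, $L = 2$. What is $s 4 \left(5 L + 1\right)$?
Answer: $-264$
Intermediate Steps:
$x = -3$
$P{\left(G \right)} = -3$
$s = -6$ ($s = \left(-3\right) 2 = -6$)
$s 4 \left(5 L + 1\right) = \left(-6\right) 4 \left(5 \cdot 2 + 1\right) = - 24 \left(10 + 1\right) = \left(-24\right) 11 = -264$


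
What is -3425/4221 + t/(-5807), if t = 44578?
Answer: -208052713/24511347 ≈ -8.4880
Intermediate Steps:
-3425/4221 + t/(-5807) = -3425/4221 + 44578/(-5807) = -3425*1/4221 + 44578*(-1/5807) = -3425/4221 - 44578/5807 = -208052713/24511347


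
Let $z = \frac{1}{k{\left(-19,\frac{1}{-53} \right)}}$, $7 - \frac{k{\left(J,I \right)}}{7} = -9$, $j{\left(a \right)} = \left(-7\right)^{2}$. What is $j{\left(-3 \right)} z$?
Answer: $\frac{7}{16} \approx 0.4375$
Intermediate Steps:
$j{\left(a \right)} = 49$
$k{\left(J,I \right)} = 112$ ($k{\left(J,I \right)} = 49 - -63 = 49 + 63 = 112$)
$z = \frac{1}{112} \approx 0.0089286$
$j{\left(-3 \right)} z = 49 \cdot \frac{1}{112} = \frac{7}{16}$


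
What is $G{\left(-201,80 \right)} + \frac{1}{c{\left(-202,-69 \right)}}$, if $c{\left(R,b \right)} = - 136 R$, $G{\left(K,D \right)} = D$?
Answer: $\frac{2197761}{27472} \approx 80.0$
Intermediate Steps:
$G{\left(-201,80 \right)} + \frac{1}{c{\left(-202,-69 \right)}} = 80 + \frac{1}{\left(-136\right) \left(-202\right)} = 80 + \frac{1}{27472} = \frac{2197761}{27472}$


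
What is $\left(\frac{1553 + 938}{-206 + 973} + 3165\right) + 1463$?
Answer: $\frac{3552167}{767} \approx 4631.3$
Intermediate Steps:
$\left(\frac{1553 + 938}{-206 + 973} + 3165\right) + 1463 = \left(\frac{2491}{767} + 3165\right) + 1463 = \frac{2430046}{767} + 1463 = \frac{3552167}{767}$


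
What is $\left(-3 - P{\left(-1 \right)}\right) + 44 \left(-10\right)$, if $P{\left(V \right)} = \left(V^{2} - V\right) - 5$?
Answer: $-440$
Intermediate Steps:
$P{\left(V \right)} = -5 + V^{2} - V$
$\left(-3 - P{\left(-1 \right)}\right) + 44 \left(-10\right) = \left(-3 - \left(-5 + \left(-1\right)^{2} - -1\right)\right) + 44 \left(-10\right) = \left(-3 - \left(-5 + 1 + 1\right)\right) - 440 = \left(-3 - -3\right) - 440 = \left(-3 + 3\right) - 440 = 0 - 440 = -440$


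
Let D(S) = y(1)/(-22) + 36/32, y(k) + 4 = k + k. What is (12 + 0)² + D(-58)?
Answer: 12779/88 ≈ 145.22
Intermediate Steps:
y(k) = -4 + 2*k (y(k) = -4 + (k + k) = -4 + 2*k)
D(S) = 107/88 (D(S) = (-4 + 2*1)/(-22) + 36/32 = (-4 + 2)*(-1/22) + 36*(1/32) = -2*(-1/22) + 9/8 = 1/11 + 9/8 = 107/88)
(12 + 0)² + D(-58) = (12 + 0)² + 107/88 = 12² + 107/88 = 144 + 107/88 = 12779/88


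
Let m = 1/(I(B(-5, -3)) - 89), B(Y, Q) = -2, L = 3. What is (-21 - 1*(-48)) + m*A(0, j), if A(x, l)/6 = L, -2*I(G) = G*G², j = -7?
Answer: 2277/85 ≈ 26.788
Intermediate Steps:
I(G) = -G³/2 (I(G) = -G*G²/2 = -G³/2)
A(x, l) = 18 (A(x, l) = 6*3 = 18)
m = -1/85 (m = 1/(-½*(-2)³ - 89) = 1/(-½*(-8) - 89) = 1/(4 - 89) = 1/(-85) = -1/85 ≈ -0.011765)
(-21 - 1*(-48)) + m*A(0, j) = (-21 - 1*(-48)) - 1/85*18 = (-21 + 48) - 18/85 = 27 - 18/85 = 2277/85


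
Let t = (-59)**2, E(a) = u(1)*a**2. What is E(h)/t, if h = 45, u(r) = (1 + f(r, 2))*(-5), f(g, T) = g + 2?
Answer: -40500/3481 ≈ -11.635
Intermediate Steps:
f(g, T) = 2 + g
u(r) = -15 - 5*r (u(r) = (1 + (2 + r))*(-5) = (3 + r)*(-5) = -15 - 5*r)
E(a) = -20*a**2 (E(a) = (-15 - 5*1)*a**2 = (-15 - 5)*a**2 = -20*a**2)
t = 3481
E(h)/t = -20*45**2/3481 = -20*2025*(1/3481) = -40500*1/3481 = -40500/3481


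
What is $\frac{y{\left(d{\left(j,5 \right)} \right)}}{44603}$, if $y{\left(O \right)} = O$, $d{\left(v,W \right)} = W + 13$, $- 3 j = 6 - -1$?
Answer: $\frac{18}{44603} \approx 0.00040356$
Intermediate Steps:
$j = - \frac{7}{3}$ ($j = - \frac{6 - -1}{3} = - \frac{6 + 1}{3} = \left(- \frac{1}{3}\right) 7 = - \frac{7}{3} \approx -2.3333$)
$d{\left(v,W \right)} = 13 + W$
$\frac{y{\left(d{\left(j,5 \right)} \right)}}{44603} = \frac{13 + 5}{44603} = 18 \cdot \frac{1}{44603} = \frac{18}{44603}$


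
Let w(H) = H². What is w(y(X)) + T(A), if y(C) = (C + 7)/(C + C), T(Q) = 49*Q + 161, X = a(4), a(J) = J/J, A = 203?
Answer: 10124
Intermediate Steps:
a(J) = 1
X = 1
T(Q) = 161 + 49*Q
y(C) = (7 + C)/(2*C) (y(C) = (7 + C)/((2*C)) = (7 + C)*(1/(2*C)) = (7 + C)/(2*C))
w(y(X)) + T(A) = ((½)*(7 + 1)/1)² + (161 + 49*203) = ((½)*1*8)² + (161 + 9947) = 4² + 10108 = 16 + 10108 = 10124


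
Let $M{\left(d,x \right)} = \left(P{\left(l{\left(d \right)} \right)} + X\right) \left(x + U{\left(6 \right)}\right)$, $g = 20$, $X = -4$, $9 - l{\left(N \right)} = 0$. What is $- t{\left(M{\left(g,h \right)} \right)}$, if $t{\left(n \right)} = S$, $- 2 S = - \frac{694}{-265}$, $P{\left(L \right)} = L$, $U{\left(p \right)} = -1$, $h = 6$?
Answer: $\frac{347}{265} \approx 1.3094$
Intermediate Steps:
$l{\left(N \right)} = 9$ ($l{\left(N \right)} = 9 - 0 = 9 + 0 = 9$)
$M{\left(d,x \right)} = -5 + 5 x$ ($M{\left(d,x \right)} = \left(9 - 4\right) \left(x - 1\right) = 5 \left(-1 + x\right) = -5 + 5 x$)
$S = - \frac{347}{265}$ ($S = - \frac{\left(-694\right) \frac{1}{-265}}{2} = - \frac{\left(-694\right) \left(- \frac{1}{265}\right)}{2} = \left(- \frac{1}{2}\right) \frac{694}{265} = - \frac{347}{265} \approx -1.3094$)
$t{\left(n \right)} = - \frac{347}{265}$
$- t{\left(M{\left(g,h \right)} \right)} = \left(-1\right) \left(- \frac{347}{265}\right) = \frac{347}{265}$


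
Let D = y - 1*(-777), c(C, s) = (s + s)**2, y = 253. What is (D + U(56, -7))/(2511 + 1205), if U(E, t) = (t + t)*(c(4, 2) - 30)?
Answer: 613/1858 ≈ 0.32992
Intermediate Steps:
c(C, s) = 4*s**2 (c(C, s) = (2*s)**2 = 4*s**2)
U(E, t) = -28*t (U(E, t) = (t + t)*(4*2**2 - 30) = (2*t)*(4*4 - 30) = (2*t)*(16 - 30) = (2*t)*(-14) = -28*t)
D = 1030 (D = 253 - 1*(-777) = 253 + 777 = 1030)
(D + U(56, -7))/(2511 + 1205) = (1030 - 28*(-7))/(2511 + 1205) = (1030 + 196)/3716 = 1226*(1/3716) = 613/1858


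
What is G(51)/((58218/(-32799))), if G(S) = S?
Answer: -557583/19406 ≈ -28.733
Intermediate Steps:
G(51)/((58218/(-32799))) = 51/((58218/(-32799))) = 51/((58218*(-1/32799))) = 51/(-19406/10933) = 51*(-10933/19406) = -557583/19406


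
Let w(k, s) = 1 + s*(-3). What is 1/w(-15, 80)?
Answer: -1/239 ≈ -0.0041841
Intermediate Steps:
w(k, s) = 1 - 3*s
1/w(-15, 80) = 1/(1 - 3*80) = 1/(1 - 240) = 1/(-239) = -1/239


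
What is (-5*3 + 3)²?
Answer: 144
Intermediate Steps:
(-5*3 + 3)² = (-15 + 3)² = (-12)² = 144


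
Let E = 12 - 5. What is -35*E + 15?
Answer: -230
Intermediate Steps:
E = 7
-35*E + 15 = -35*7 + 15 = -245 + 15 = -230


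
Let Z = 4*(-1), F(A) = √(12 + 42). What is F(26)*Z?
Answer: -12*√6 ≈ -29.394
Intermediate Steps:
F(A) = 3*√6 (F(A) = √54 = 3*√6)
Z = -4
F(26)*Z = (3*√6)*(-4) = -12*√6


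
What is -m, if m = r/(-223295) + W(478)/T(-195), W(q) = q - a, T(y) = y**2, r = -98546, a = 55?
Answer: -85370343/188684275 ≈ -0.45245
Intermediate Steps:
W(q) = -55 + q (W(q) = q - 1*55 = q - 55 = -55 + q)
m = 85370343/188684275 (m = -98546/(-223295) + (-55 + 478)/((-195)**2) = -98546*(-1/223295) + 423/38025 = 98546/223295 + 423*(1/38025) = 98546/223295 + 47/4225 = 85370343/188684275 ≈ 0.45245)
-m = -1*85370343/188684275 = -85370343/188684275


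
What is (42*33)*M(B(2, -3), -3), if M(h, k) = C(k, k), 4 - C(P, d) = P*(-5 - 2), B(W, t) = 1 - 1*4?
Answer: -23562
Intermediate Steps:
B(W, t) = -3 (B(W, t) = 1 - 4 = -3)
C(P, d) = 4 + 7*P (C(P, d) = 4 - P*(-5 - 2) = 4 - P*(-7) = 4 - (-7)*P = 4 + 7*P)
M(h, k) = 4 + 7*k
(42*33)*M(B(2, -3), -3) = (42*33)*(4 + 7*(-3)) = 1386*(4 - 21) = 1386*(-17) = -23562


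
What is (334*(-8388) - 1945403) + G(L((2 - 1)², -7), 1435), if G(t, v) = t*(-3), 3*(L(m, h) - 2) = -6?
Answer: -4746995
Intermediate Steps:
L(m, h) = 0 (L(m, h) = 2 + (⅓)*(-6) = 2 - 2 = 0)
G(t, v) = -3*t
(334*(-8388) - 1945403) + G(L((2 - 1)², -7), 1435) = (334*(-8388) - 1945403) - 3*0 = (-2801592 - 1945403) + 0 = -4746995 + 0 = -4746995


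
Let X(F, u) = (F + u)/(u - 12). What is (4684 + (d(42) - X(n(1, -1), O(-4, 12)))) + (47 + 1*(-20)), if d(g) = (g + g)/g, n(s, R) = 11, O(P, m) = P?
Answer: 75415/16 ≈ 4713.4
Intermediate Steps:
X(F, u) = (F + u)/(-12 + u)
d(g) = 2 (d(g) = (2*g)/g = 2)
(4684 + (d(42) - X(n(1, -1), O(-4, 12)))) + (47 + 1*(-20)) = (4684 + (2 - (11 - 4)/(-12 - 4))) + (47 + 1*(-20)) = (4684 + (2 - 7/(-16))) + (47 - 20) = (4684 + (2 - (-1)*7/16)) + 27 = (4684 + (2 - 1*(-7/16))) + 27 = (4684 + (2 + 7/16)) + 27 = (4684 + 39/16) + 27 = 74983/16 + 27 = 75415/16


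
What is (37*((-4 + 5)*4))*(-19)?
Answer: -2812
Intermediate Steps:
(37*((-4 + 5)*4))*(-19) = (37*(1*4))*(-19) = (37*4)*(-19) = 148*(-19) = -2812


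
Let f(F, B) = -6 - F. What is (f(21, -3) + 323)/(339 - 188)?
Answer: 296/151 ≈ 1.9603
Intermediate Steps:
(f(21, -3) + 323)/(339 - 188) = ((-6 - 1*21) + 323)/(339 - 188) = ((-6 - 21) + 323)/151 = (-27 + 323)*(1/151) = 296*(1/151) = 296/151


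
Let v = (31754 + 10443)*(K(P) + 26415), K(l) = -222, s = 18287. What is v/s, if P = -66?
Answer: 1105266021/18287 ≈ 60440.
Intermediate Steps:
v = 1105266021 (v = (31754 + 10443)*(-222 + 26415) = 42197*26193 = 1105266021)
v/s = 1105266021/18287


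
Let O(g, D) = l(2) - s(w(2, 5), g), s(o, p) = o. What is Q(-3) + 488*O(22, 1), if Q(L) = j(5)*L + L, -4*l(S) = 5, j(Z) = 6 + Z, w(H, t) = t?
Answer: -3086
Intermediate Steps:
l(S) = -5/4 (l(S) = -¼*5 = -5/4)
O(g, D) = -25/4 (O(g, D) = -5/4 - 1*5 = -5/4 - 5 = -25/4)
Q(L) = 12*L (Q(L) = (6 + 5)*L + L = 11*L + L = 12*L)
Q(-3) + 488*O(22, 1) = 12*(-3) + 488*(-25/4) = -36 - 3050 = -3086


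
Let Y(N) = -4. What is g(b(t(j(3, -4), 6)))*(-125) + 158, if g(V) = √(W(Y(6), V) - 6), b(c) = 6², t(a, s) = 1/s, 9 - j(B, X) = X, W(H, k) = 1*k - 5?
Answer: -467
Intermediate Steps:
W(H, k) = -5 + k (W(H, k) = k - 5 = -5 + k)
j(B, X) = 9 - X
b(c) = 36
g(V) = √(-11 + V) (g(V) = √((-5 + V) - 6) = √(-11 + V))
g(b(t(j(3, -4), 6)))*(-125) + 158 = √(-11 + 36)*(-125) + 158 = √25*(-125) + 158 = 5*(-125) + 158 = -625 + 158 = -467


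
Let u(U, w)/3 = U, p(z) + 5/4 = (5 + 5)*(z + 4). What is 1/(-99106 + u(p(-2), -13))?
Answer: -4/396199 ≈ -1.0096e-5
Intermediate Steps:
p(z) = 155/4 + 10*z (p(z) = -5/4 + (5 + 5)*(z + 4) = -5/4 + 10*(4 + z) = -5/4 + (40 + 10*z) = 155/4 + 10*z)
u(U, w) = 3*U
1/(-99106 + u(p(-2), -13)) = 1/(-99106 + 3*(155/4 + 10*(-2))) = 1/(-99106 + 3*(155/4 - 20)) = 1/(-99106 + 3*(75/4)) = 1/(-99106 + 225/4) = 1/(-396199/4) = -4/396199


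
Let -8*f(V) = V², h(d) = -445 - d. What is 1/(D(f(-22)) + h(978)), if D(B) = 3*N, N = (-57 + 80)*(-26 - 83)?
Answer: -1/8944 ≈ -0.00011181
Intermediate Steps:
f(V) = -V²/8
N = -2507 (N = 23*(-109) = -2507)
D(B) = -7521 (D(B) = 3*(-2507) = -7521)
1/(D(f(-22)) + h(978)) = 1/(-7521 + (-445 - 1*978)) = 1/(-7521 + (-445 - 978)) = 1/(-7521 - 1423) = 1/(-8944) = -1/8944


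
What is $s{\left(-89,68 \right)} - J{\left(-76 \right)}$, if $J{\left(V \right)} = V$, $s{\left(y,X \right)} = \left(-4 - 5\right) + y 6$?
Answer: $-467$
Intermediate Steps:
$s{\left(y,X \right)} = -9 + 6 y$
$s{\left(-89,68 \right)} - J{\left(-76 \right)} = \left(-9 + 6 \left(-89\right)\right) - -76 = \left(-9 - 534\right) + 76 = -543 + 76 = -467$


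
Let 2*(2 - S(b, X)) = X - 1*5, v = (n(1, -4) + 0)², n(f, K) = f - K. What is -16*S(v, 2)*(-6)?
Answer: 336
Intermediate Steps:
v = 25 (v = ((1 - 1*(-4)) + 0)² = ((1 + 4) + 0)² = (5 + 0)² = 5² = 25)
S(b, X) = 9/2 - X/2 (S(b, X) = 2 - (X - 1*5)/2 = 2 - (X - 5)/2 = 2 - (-5 + X)/2 = 2 + (5/2 - X/2) = 9/2 - X/2)
-16*S(v, 2)*(-6) = -16*(9/2 - ½*2)*(-6) = -16*(9/2 - 1)*(-6) = -56*(-6) = -16*(-21) = 336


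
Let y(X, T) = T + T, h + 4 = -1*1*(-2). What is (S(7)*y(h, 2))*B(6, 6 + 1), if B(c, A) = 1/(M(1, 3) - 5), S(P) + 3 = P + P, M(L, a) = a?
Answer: -22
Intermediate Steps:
S(P) = -3 + 2*P (S(P) = -3 + (P + P) = -3 + 2*P)
h = -2 (h = -4 - 1*1*(-2) = -4 - 1*(-2) = -4 + 2 = -2)
y(X, T) = 2*T
B(c, A) = -½ (B(c, A) = 1/(3 - 5) = 1/(-2) = -½)
(S(7)*y(h, 2))*B(6, 6 + 1) = ((-3 + 2*7)*(2*2))*(-½) = ((-3 + 14)*4)*(-½) = (11*4)*(-½) = 44*(-½) = -22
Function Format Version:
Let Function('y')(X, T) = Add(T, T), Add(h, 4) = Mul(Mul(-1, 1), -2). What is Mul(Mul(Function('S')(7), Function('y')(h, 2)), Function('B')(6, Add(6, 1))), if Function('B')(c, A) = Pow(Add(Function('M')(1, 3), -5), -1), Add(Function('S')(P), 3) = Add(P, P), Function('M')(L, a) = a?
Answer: -22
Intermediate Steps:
Function('S')(P) = Add(-3, Mul(2, P)) (Function('S')(P) = Add(-3, Add(P, P)) = Add(-3, Mul(2, P)))
h = -2 (h = Add(-4, Mul(Mul(-1, 1), -2)) = Add(-4, Mul(-1, -2)) = Add(-4, 2) = -2)
Function('y')(X, T) = Mul(2, T)
Function('B')(c, A) = Rational(-1, 2) (Function('B')(c, A) = Pow(Add(3, -5), -1) = Pow(-2, -1) = Rational(-1, 2))
Mul(Mul(Function('S')(7), Function('y')(h, 2)), Function('B')(6, Add(6, 1))) = Mul(Mul(Add(-3, Mul(2, 7)), Mul(2, 2)), Rational(-1, 2)) = Mul(Mul(Add(-3, 14), 4), Rational(-1, 2)) = Mul(Mul(11, 4), Rational(-1, 2)) = Mul(44, Rational(-1, 2)) = -22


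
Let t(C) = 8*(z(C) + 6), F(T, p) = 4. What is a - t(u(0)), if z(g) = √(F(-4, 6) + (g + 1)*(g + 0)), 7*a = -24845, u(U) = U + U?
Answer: -25293/7 ≈ -3613.3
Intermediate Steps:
u(U) = 2*U
a = -24845/7 (a = (⅐)*(-24845) = -24845/7 ≈ -3549.3)
z(g) = √(4 + g*(1 + g)) (z(g) = √(4 + (g + 1)*(g + 0)) = √(4 + (1 + g)*g) = √(4 + g*(1 + g)))
t(C) = 48 + 8*√(4 + C + C²) (t(C) = 8*(√(4 + C + C²) + 6) = 8*(6 + √(4 + C + C²)) = 48 + 8*√(4 + C + C²))
a - t(u(0)) = -24845/7 - (48 + 8*√(4 + 2*0 + (2*0)²)) = -24845/7 - (48 + 8*√(4 + 0 + 0²)) = -24845/7 - (48 + 8*√(4 + 0 + 0)) = -24845/7 - (48 + 8*√4) = -24845/7 - (48 + 8*2) = -24845/7 - (48 + 16) = -24845/7 - 1*64 = -24845/7 - 64 = -25293/7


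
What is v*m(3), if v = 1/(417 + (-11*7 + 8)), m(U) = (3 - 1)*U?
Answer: 1/58 ≈ 0.017241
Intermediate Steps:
m(U) = 2*U
v = 1/348 (v = 1/(417 + (-77 + 8)) = 1/(417 - 69) = 1/348 ≈ 0.0028736)
v*m(3) = (2*3)/348 = (1/348)*6 = 1/58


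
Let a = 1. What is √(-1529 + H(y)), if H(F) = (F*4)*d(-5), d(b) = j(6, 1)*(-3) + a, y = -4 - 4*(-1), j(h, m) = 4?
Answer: I*√1529 ≈ 39.102*I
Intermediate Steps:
y = 0 (y = -4 + 4 = 0)
d(b) = -11 (d(b) = 4*(-3) + 1 = -12 + 1 = -11)
H(F) = -44*F (H(F) = (F*4)*(-11) = (4*F)*(-11) = -44*F)
√(-1529 + H(y)) = √(-1529 - 44*0) = √(-1529 + 0) = √(-1529) = I*√1529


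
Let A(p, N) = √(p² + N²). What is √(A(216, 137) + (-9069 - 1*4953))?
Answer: √(-14022 + 5*√2617) ≈ 117.33*I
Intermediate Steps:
A(p, N) = √(N² + p²)
√(A(216, 137) + (-9069 - 1*4953)) = √(√(137² + 216²) + (-9069 - 1*4953)) = √(√(18769 + 46656) + (-9069 - 4953)) = √(√65425 - 14022) = √(5*√2617 - 14022) = √(-14022 + 5*√2617)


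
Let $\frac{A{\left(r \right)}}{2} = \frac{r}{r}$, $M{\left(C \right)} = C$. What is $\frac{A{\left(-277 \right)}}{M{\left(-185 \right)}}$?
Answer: $- \frac{2}{185} \approx -0.010811$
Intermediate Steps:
$A{\left(r \right)} = 2$ ($A{\left(r \right)} = 2 \frac{r}{r} = 2 \cdot 1 = 2$)
$\frac{A{\left(-277 \right)}}{M{\left(-185 \right)}} = \frac{2}{-185} = 2 \left(- \frac{1}{185}\right) = - \frac{2}{185}$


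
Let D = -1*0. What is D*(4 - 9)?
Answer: 0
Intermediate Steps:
D = 0
D*(4 - 9) = 0*(4 - 9) = 0*(-5) = 0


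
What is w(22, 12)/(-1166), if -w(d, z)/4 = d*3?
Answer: 12/53 ≈ 0.22642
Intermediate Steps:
w(d, z) = -12*d (w(d, z) = -4*d*3 = -12*d)
w(22, 12)/(-1166) = (-12*22)/(-1166) = -1/1166*(-264) = 12/53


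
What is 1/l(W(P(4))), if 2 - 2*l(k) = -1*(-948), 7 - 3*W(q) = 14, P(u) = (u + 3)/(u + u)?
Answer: -1/473 ≈ -0.0021142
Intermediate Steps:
P(u) = (3 + u)/(2*u) (P(u) = (3 + u)/((2*u)) = (3 + u)*(1/(2*u)) = (3 + u)/(2*u))
W(q) = -7/3 (W(q) = 7/3 - ⅓*14 = 7/3 - 14/3 = -7/3)
l(k) = -473 (l(k) = 1 - (-1)*(-948)/2 = 1 - ½*948 = 1 - 474 = -473)
1/l(W(P(4))) = 1/(-473) = -1/473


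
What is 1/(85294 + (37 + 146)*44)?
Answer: 1/93346 ≈ 1.0713e-5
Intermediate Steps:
1/(85294 + (37 + 146)*44) = 1/(85294 + 183*44) = 1/(85294 + 8052) = 1/93346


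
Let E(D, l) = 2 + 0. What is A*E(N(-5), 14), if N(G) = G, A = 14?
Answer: 28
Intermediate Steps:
E(D, l) = 2
A*E(N(-5), 14) = 14*2 = 28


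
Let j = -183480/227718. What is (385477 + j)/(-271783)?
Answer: -14629978001/10314980199 ≈ -1.4183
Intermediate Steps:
j = -30580/37953 (j = -183480*1/227718 = -30580/37953 ≈ -0.80573)
(385477 + j)/(-271783) = (385477 - 30580/37953)/(-271783) = (14629978001/37953)*(-1/271783) = -14629978001/10314980199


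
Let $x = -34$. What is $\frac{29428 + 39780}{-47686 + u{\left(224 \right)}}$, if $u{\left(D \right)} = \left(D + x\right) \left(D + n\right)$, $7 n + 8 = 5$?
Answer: $- \frac{121114}{9113} \approx -13.29$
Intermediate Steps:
$n = - \frac{3}{7}$ ($n = - \frac{8}{7} + \frac{1}{7} \cdot 5 = - \frac{8}{7} + \frac{5}{7} = - \frac{3}{7} \approx -0.42857$)
$u{\left(D \right)} = \left(-34 + D\right) \left(- \frac{3}{7} + D\right)$ ($u{\left(D \right)} = \left(D - 34\right) \left(D - \frac{3}{7}\right) = \left(-34 + D\right) \left(- \frac{3}{7} + D\right)$)
$\frac{29428 + 39780}{-47686 + u{\left(224 \right)}} = \frac{29428 + 39780}{-47686 + \left(\frac{102}{7} + 224^{2} - 7712\right)} = \frac{69208}{-47686 + \left(\frac{102}{7} + 50176 - 7712\right)} = \frac{69208}{-47686 + \frac{297350}{7}} = \frac{69208}{- \frac{36452}{7}} = 69208 \left(- \frac{7}{36452}\right) = - \frac{121114}{9113}$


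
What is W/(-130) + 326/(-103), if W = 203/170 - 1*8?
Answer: -545033/175100 ≈ -3.1127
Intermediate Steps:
W = -1157/170 (W = 203*(1/170) - 8 = 203/170 - 8 = -1157/170 ≈ -6.8059)
W/(-130) + 326/(-103) = -1157/170/(-130) + 326/(-103) = -1157/170*(-1/130) + 326*(-1/103) = 89/1700 - 326/103 = -545033/175100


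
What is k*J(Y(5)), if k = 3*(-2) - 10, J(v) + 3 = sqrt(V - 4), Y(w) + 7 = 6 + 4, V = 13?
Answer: 0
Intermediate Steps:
Y(w) = 3 (Y(w) = -7 + (6 + 4) = -7 + 10 = 3)
J(v) = 0 (J(v) = -3 + sqrt(13 - 4) = -3 + sqrt(9) = -3 + 3 = 0)
k = -16 (k = -6 - 10 = -16)
k*J(Y(5)) = -16*0 = 0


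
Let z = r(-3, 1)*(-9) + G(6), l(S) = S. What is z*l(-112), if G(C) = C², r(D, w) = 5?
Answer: 1008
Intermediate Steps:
z = -9 (z = 5*(-9) + 6² = -45 + 36 = -9)
z*l(-112) = -9*(-112) = 1008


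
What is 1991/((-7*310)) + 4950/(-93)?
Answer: -117491/2170 ≈ -54.143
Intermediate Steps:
1991/((-7*310)) + 4950/(-93) = 1991/(-2170) + 4950*(-1/93) = 1991*(-1/2170) - 1650/31 = -1991/2170 - 1650/31 = -117491/2170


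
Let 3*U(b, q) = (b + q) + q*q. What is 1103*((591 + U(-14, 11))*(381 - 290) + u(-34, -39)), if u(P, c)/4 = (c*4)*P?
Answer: 260009087/3 ≈ 8.6670e+7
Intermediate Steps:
u(P, c) = 16*P*c (u(P, c) = 4*((c*4)*P) = 4*((4*c)*P) = 4*(4*P*c) = 16*P*c)
U(b, q) = b/3 + q/3 + q²/3 (U(b, q) = ((b + q) + q*q)/3 = ((b + q) + q²)/3 = (b + q + q²)/3 = b/3 + q/3 + q²/3)
1103*((591 + U(-14, 11))*(381 - 290) + u(-34, -39)) = 1103*((591 + ((⅓)*(-14) + (⅓)*11 + (⅓)*11²))*(381 - 290) + 16*(-34)*(-39)) = 1103*((591 + (-14/3 + 11/3 + (⅓)*121))*91 + 21216) = 1103*((591 + (-14/3 + 11/3 + 121/3))*91 + 21216) = 1103*((591 + 118/3)*91 + 21216) = 1103*((1891/3)*91 + 21216) = 1103*(172081/3 + 21216) = 1103*(235729/3) = 260009087/3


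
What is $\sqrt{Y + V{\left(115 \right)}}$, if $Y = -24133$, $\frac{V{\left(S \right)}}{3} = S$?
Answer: $2 i \sqrt{5947} \approx 154.23 i$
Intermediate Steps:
$V{\left(S \right)} = 3 S$
$\sqrt{Y + V{\left(115 \right)}} = \sqrt{-24133 + 3 \cdot 115} = \sqrt{-24133 + 345} = \sqrt{-23788} = 2 i \sqrt{5947}$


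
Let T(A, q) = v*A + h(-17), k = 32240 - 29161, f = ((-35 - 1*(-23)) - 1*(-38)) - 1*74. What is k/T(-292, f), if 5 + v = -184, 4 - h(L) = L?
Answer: 3079/55209 ≈ 0.055770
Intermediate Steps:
h(L) = 4 - L
v = -189 (v = -5 - 184 = -189)
f = -48 (f = ((-35 + 23) + 38) - 74 = (-12 + 38) - 74 = 26 - 74 = -48)
k = 3079
T(A, q) = 21 - 189*A (T(A, q) = -189*A + (4 - 1*(-17)) = -189*A + (4 + 17) = -189*A + 21 = 21 - 189*A)
k/T(-292, f) = 3079/(21 - 189*(-292)) = 3079/(21 + 55188) = 3079/55209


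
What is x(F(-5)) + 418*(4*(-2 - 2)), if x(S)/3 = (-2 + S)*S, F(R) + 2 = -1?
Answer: -6643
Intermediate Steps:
F(R) = -3 (F(R) = -2 - 1 = -3)
x(S) = 3*S*(-2 + S) (x(S) = 3*((-2 + S)*S) = 3*(S*(-2 + S)) = 3*S*(-2 + S))
x(F(-5)) + 418*(4*(-2 - 2)) = 3*(-3)*(-2 - 3) + 418*(4*(-2 - 2)) = 3*(-3)*(-5) + 418*(4*(-4)) = 45 + 418*(-16) = 45 - 6688 = -6643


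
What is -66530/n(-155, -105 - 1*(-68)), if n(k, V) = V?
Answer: 66530/37 ≈ 1798.1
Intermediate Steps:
-66530/n(-155, -105 - 1*(-68)) = -66530/(-105 - 1*(-68)) = -66530/(-105 + 68) = -66530/(-37) = -66530*(-1/37) = 66530/37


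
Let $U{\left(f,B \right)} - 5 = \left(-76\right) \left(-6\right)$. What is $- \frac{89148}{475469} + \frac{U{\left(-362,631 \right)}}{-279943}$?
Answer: $- \frac{25175549773}{133104218267} \approx -0.18914$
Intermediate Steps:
$U{\left(f,B \right)} = 461$ ($U{\left(f,B \right)} = 5 - -456 = 5 + 456 = 461$)
$- \frac{89148}{475469} + \frac{U{\left(-362,631 \right)}}{-279943} = - \frac{89148}{475469} + \frac{461}{-279943} = \left(-89148\right) \frac{1}{475469} + 461 \left(- \frac{1}{279943}\right) = - \frac{89148}{475469} - \frac{461}{279943} = - \frac{25175549773}{133104218267}$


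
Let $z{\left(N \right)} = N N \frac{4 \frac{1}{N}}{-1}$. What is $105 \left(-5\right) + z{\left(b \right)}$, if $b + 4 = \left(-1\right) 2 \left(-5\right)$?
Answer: $-549$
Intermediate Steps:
$b = 6$ ($b = -4 + \left(-1\right) 2 \left(-5\right) = -4 - -10 = -4 + 10 = 6$)
$z{\left(N \right)} = - 4 N$ ($z{\left(N \right)} = N^{2} \frac{4}{N} \left(-1\right) = N^{2} \left(- \frac{4}{N}\right) = - 4 N$)
$105 \left(-5\right) + z{\left(b \right)} = 105 \left(-5\right) - 24 = -525 - 24 = -549$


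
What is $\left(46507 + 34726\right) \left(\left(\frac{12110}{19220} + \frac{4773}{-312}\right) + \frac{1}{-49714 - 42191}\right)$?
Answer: $- \frac{10944595194744787}{9185353320} \approx -1.1915 \cdot 10^{6}$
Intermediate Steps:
$\left(46507 + 34726\right) \left(\left(\frac{12110}{19220} + \frac{4773}{-312}\right) + \frac{1}{-49714 - 42191}\right) = 81233 \left(\left(12110 \cdot \frac{1}{19220} + 4773 \left(- \frac{1}{312}\right)\right) + \frac{1}{-91905}\right) = 81233 \left(\left(\frac{1211}{1922} - \frac{1591}{104}\right) - \frac{1}{91905}\right) = 81233 \left(- \frac{1465979}{99944} - \frac{1}{91905}\right) = 81233 \left(- \frac{134730899939}{9185353320}\right) = - \frac{10944595194744787}{9185353320}$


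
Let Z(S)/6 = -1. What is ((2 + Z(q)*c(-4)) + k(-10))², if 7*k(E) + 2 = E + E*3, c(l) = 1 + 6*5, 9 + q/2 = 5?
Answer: 36100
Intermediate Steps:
q = -8 (q = -18 + 2*5 = -18 + 10 = -8)
c(l) = 31 (c(l) = 1 + 30 = 31)
Z(S) = -6 (Z(S) = 6*(-1) = -6)
k(E) = -2/7 + 4*E/7 (k(E) = -2/7 + (E + E*3)/7 = -2/7 + (E + 3*E)/7 = -2/7 + (4*E)/7 = -2/7 + 4*E/7)
((2 + Z(q)*c(-4)) + k(-10))² = ((2 - 6*31) + (-2/7 + (4/7)*(-10)))² = ((2 - 186) + (-2/7 - 40/7))² = (-184 - 6)² = (-190)² = 36100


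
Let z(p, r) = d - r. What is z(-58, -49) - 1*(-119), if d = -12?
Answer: 156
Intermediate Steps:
z(p, r) = -12 - r
z(-58, -49) - 1*(-119) = (-12 - 1*(-49)) - 1*(-119) = (-12 + 49) + 119 = 37 + 119 = 156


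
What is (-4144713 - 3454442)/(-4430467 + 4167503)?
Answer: 7599155/262964 ≈ 28.898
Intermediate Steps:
(-4144713 - 3454442)/(-4430467 + 4167503) = -7599155/(-262964) = -7599155*(-1/262964) = 7599155/262964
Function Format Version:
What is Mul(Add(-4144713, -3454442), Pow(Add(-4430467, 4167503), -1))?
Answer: Rational(7599155, 262964) ≈ 28.898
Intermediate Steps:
Mul(Add(-4144713, -3454442), Pow(Add(-4430467, 4167503), -1)) = Mul(-7599155, Pow(-262964, -1)) = Mul(-7599155, Rational(-1, 262964)) = Rational(7599155, 262964)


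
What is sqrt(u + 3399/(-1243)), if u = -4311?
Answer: 14*I*sqrt(281031)/113 ≈ 65.679*I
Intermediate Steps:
sqrt(u + 3399/(-1243)) = sqrt(-4311 + 3399/(-1243)) = sqrt(-4311 + 3399*(-1/1243)) = sqrt(-4311 - 309/113) = sqrt(-487452/113) = 14*I*sqrt(281031)/113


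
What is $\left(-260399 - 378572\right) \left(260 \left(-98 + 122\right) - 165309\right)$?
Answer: $101640477999$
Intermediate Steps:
$\left(-260399 - 378572\right) \left(260 \left(-98 + 122\right) - 165309\right) = - 638971 \left(260 \cdot 24 - 165309\right) = - 638971 \left(6240 - 165309\right) = \left(-638971\right) \left(-159069\right) = 101640477999$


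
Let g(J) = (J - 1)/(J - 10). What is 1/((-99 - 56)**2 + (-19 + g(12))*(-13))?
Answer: 2/48401 ≈ 4.1321e-5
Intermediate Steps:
g(J) = (-1 + J)/(-10 + J)
1/((-99 - 56)**2 + (-19 + g(12))*(-13)) = 1/((-99 - 56)**2 + (-19 + (-1 + 12)/(-10 + 12))*(-13)) = 1/((-155)**2 + (-19 + 11/2)*(-13)) = 1/(24025 + (-19 + (1/2)*11)*(-13)) = 1/(24025 + (-19 + 11/2)*(-13)) = 1/(24025 - 27/2*(-13)) = 1/(24025 + 351/2) = 1/(48401/2) = 2/48401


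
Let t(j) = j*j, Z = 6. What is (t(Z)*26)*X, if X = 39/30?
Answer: 6084/5 ≈ 1216.8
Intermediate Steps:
t(j) = j²
X = 13/10 (X = 39*(1/30) = 13/10 ≈ 1.3000)
(t(Z)*26)*X = (6²*26)*(13/10) = (36*26)*(13/10) = 936*(13/10) = 6084/5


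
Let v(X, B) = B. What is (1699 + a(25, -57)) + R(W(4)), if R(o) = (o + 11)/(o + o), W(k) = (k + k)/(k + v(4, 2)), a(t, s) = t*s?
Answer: 2229/8 ≈ 278.63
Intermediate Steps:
a(t, s) = s*t
W(k) = 2*k/(2 + k) (W(k) = (k + k)/(k + 2) = (2*k)/(2 + k) = 2*k/(2 + k))
R(o) = (11 + o)/(2*o) (R(o) = (11 + o)/((2*o)) = (11 + o)*(1/(2*o)) = (11 + o)/(2*o))
(1699 + a(25, -57)) + R(W(4)) = (1699 - 57*25) + (11 + 2*4/(2 + 4))/(2*((2*4/(2 + 4)))) = (1699 - 1425) + (11 + 2*4/6)/(2*((2*4/6))) = 274 + (11 + 2*4*(⅙))/(2*((2*4*(⅙)))) = 274 + (11 + 4/3)/(2*(4/3)) = 274 + (½)*(¾)*(37/3) = 274 + 37/8 = 2229/8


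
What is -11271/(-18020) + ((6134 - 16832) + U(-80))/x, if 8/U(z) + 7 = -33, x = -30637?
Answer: 31652423/32475220 ≈ 0.97466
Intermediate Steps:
U(z) = -⅕ (U(z) = 8/(-7 - 33) = 8/(-40) = 8*(-1/40) = -⅕)
-11271/(-18020) + ((6134 - 16832) + U(-80))/x = -11271/(-18020) + ((6134 - 16832) - ⅕)/(-30637) = -11271*(-1/18020) + (-10698 - ⅕)*(-1/30637) = 663/1060 - 53491/5*(-1/30637) = 663/1060 + 53491/153185 = 31652423/32475220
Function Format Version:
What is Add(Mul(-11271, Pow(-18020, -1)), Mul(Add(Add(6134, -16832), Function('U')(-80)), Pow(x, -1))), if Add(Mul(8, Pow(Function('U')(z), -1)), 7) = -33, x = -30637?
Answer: Rational(31652423, 32475220) ≈ 0.97466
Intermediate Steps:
Function('U')(z) = Rational(-1, 5) (Function('U')(z) = Mul(8, Pow(Add(-7, -33), -1)) = Mul(8, Pow(-40, -1)) = Mul(8, Rational(-1, 40)) = Rational(-1, 5))
Add(Mul(-11271, Pow(-18020, -1)), Mul(Add(Add(6134, -16832), Function('U')(-80)), Pow(x, -1))) = Add(Mul(-11271, Pow(-18020, -1)), Mul(Add(Add(6134, -16832), Rational(-1, 5)), Pow(-30637, -1))) = Add(Mul(-11271, Rational(-1, 18020)), Mul(Add(-10698, Rational(-1, 5)), Rational(-1, 30637))) = Add(Rational(663, 1060), Mul(Rational(-53491, 5), Rational(-1, 30637))) = Add(Rational(663, 1060), Rational(53491, 153185)) = Rational(31652423, 32475220)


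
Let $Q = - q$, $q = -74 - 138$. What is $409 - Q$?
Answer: $197$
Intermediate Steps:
$q = -212$ ($q = -74 - 138 = -212$)
$Q = 212$ ($Q = \left(-1\right) \left(-212\right) = 212$)
$409 - Q = 409 - 212 = 197$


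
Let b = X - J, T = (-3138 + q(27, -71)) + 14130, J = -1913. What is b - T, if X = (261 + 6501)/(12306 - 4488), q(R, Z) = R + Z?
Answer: -11771478/1303 ≈ -9034.1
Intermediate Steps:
X = 1127/1303 (X = 6762/7818 = 6762*(1/7818) = 1127/1303 ≈ 0.86493)
T = 10948 (T = (-3138 + (27 - 71)) + 14130 = (-3138 - 44) + 14130 = -3182 + 14130 = 10948)
b = 2493766/1303 (b = 1127/1303 - 1*(-1913) = 1127/1303 + 1913 = 2493766/1303 ≈ 1913.9)
b - T = 2493766/1303 - 1*10948 = 2493766/1303 - 10948 = -11771478/1303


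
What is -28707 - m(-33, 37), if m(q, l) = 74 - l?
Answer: -28744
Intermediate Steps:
-28707 - m(-33, 37) = -28707 - (74 - 1*37) = -28707 - (74 - 37) = -28707 - 1*37 = -28707 - 37 = -28744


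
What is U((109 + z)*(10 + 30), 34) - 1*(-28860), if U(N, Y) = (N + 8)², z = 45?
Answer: 38073084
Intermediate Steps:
U(N, Y) = (8 + N)²
U((109 + z)*(10 + 30), 34) - 1*(-28860) = (8 + (109 + 45)*(10 + 30))² - 1*(-28860) = (8 + 154*40)² + 28860 = (8 + 6160)² + 28860 = 6168² + 28860 = 38044224 + 28860 = 38073084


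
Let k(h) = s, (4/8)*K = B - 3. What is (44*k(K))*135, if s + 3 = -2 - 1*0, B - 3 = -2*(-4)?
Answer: -29700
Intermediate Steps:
B = 11 (B = 3 - 2*(-4) = 3 + 8 = 11)
s = -5 (s = -3 + (-2 - 1*0) = -3 + (-2 + 0) = -3 - 2 = -5)
K = 16 (K = 2*(11 - 3) = 2*8 = 16)
k(h) = -5
(44*k(K))*135 = (44*(-5))*135 = -220*135 = -29700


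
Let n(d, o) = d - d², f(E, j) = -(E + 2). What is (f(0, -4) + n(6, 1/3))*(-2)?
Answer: 64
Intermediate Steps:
f(E, j) = -2 - E (f(E, j) = -(2 + E) = -2 - E)
(f(0, -4) + n(6, 1/3))*(-2) = ((-2 - 1*0) + 6*(1 - 1*6))*(-2) = ((-2 + 0) + 6*(1 - 6))*(-2) = (-2 + 6*(-5))*(-2) = (-2 - 30)*(-2) = -32*(-2) = 64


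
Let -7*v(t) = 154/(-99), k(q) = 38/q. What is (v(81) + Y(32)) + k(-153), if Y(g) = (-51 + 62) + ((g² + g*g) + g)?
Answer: 319919/153 ≈ 2091.0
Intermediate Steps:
v(t) = 2/9 (v(t) = -22/(-99) = -22*(-1)/99 = -⅐*(-14/9) = 2/9)
Y(g) = 11 + g + 2*g² (Y(g) = 11 + ((g² + g²) + g) = 11 + (2*g² + g) = 11 + (g + 2*g²) = 11 + g + 2*g²)
(v(81) + Y(32)) + k(-153) = (2/9 + (11 + 32 + 2*32²)) + 38/(-153) = (2/9 + (11 + 32 + 2*1024)) + 38*(-1/153) = (2/9 + (11 + 32 + 2048)) - 38/153 = (2/9 + 2091) - 38/153 = 18821/9 - 38/153 = 319919/153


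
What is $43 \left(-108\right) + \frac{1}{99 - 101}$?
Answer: $- \frac{9289}{2} \approx -4644.5$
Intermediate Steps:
$43 \left(-108\right) + \frac{1}{99 - 101} = -4644 + \frac{1}{-2} = -4644 - \frac{1}{2} = - \frac{9289}{2}$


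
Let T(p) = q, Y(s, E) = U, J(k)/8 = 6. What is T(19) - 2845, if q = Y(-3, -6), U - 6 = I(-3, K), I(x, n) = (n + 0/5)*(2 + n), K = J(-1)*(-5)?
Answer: 54281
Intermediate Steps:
J(k) = 48 (J(k) = 8*6 = 48)
K = -240 (K = 48*(-5) = -240)
I(x, n) = n*(2 + n) (I(x, n) = (n + 0*(⅕))*(2 + n) = (n + 0)*(2 + n) = n*(2 + n))
U = 57126 (U = 6 - 240*(2 - 240) = 6 - 240*(-238) = 6 + 57120 = 57126)
Y(s, E) = 57126
q = 57126
T(p) = 57126
T(19) - 2845 = 57126 - 2845 = 54281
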